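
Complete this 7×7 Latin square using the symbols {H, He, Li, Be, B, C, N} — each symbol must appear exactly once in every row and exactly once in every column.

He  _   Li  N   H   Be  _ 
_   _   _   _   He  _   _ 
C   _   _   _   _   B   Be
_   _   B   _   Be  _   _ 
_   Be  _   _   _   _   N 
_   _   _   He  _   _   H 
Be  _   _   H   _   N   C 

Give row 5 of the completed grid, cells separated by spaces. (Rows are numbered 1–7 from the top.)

H Be C B Li He N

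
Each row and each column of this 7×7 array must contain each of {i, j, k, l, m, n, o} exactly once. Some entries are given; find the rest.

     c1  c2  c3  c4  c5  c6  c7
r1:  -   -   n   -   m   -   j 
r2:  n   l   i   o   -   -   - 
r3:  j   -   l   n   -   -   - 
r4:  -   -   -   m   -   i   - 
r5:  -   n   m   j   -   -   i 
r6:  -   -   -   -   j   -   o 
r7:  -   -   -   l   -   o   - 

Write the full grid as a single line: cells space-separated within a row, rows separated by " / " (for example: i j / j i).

i o n k m l j / n l i o k j m / j i l n o m k / k j o m n i l / o n m j l k i / l m k i j n o / m k j l i o n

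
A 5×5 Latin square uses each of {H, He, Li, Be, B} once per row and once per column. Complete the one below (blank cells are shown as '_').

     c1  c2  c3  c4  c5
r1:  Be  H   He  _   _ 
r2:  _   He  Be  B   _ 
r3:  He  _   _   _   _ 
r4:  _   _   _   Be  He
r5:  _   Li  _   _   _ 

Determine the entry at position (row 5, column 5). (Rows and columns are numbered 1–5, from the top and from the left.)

(r1,c4) = Li
(r1,c5) = B
(r3,c4) = H
(r4,c2) = B
(r5,c4) = He
(r3,c2) = Be
(r3,c5) = Li
(r2,c5) = H
(r3,c3) = B
(r5,c3) = H
(r5,c5) = Be

Be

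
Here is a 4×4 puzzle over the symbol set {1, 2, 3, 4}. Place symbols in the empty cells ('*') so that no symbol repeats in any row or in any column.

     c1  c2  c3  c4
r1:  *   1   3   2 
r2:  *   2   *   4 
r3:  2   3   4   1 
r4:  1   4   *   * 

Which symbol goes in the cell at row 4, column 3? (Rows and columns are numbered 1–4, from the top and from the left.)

2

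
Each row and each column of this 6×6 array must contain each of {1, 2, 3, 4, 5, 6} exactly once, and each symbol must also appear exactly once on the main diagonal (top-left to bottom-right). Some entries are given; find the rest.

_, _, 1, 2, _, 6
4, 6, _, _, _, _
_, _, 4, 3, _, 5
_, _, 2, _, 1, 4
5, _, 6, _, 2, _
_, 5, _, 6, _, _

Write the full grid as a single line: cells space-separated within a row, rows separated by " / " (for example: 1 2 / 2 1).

3 4 1 2 5 6 / 4 6 5 1 3 2 / 1 2 4 3 6 5 / 6 3 2 5 1 4 / 5 1 6 4 2 3 / 2 5 3 6 4 1

row 1 has {1,2,6}; column 1 has {4,5}; the diagonal has {2,4,6} — only 3 is left for (r1,c1).
row 1 has {1,2,3,6}; column 2 has {5,6} — only 4 is left for (r1,c2).
row 1 has {1,2,3,4,6}; column 5 has {1,2} — only 5 is left for (r1,c5).
row 2 has {4,6}; column 5 has {1,2,5} — only 3 is left for (r2,c5).
row 3 has {3,4,5}; column 5 has {1,2,3,5} — only 6 is left for (r3,c5).
row 4 has {1,2,4}; column 1 has {3,4,5} — only 6 is left for (r4,c1).
row 4 has {1,2,4,6}; column 2 has {4,5,6} — only 3 is left for (r4,c2).
row 4 has {1,2,3,4,6}; column 4 has {2,3,6}; the diagonal has {2,3,4,6} — only 5 is left for (r4,c4).
row 5 has {2,5,6}; column 2 has {3,4,5,6} — only 1 is left for (r5,c2).
row 5 has {1,2,5,6}; column 4 has {2,3,5,6} — only 4 is left for (r5,c4).
row 5 has {1,2,4,5,6}; column 6 has {4,5,6} — only 3 is left for (r5,c6).
row 6 has {5,6}; column 3 has {1,2,4,6} — only 3 is left for (r6,c3).
row 6 has {3,5,6}; column 5 has {1,2,3,5,6} — only 4 is left for (r6,c5).
row 6 has {3,4,5,6}; column 6 has {3,4,5,6}; the diagonal has {2,3,4,5,6} — only 1 is left for (r6,c6).
row 2 has {3,4,6}; column 3 has {1,2,3,4,6} — only 5 is left for (r2,c3).
row 2 has {3,4,5,6}; column 4 has {2,3,4,5,6} — only 1 is left for (r2,c4).
row 2 has {1,3,4,5,6}; column 6 has {1,3,4,5,6} — only 2 is left for (r2,c6).
row 3 has {3,4,5,6}; column 2 has {1,3,4,5,6} — only 2 is left for (r3,c2).
row 6 has {1,3,4,5,6}; column 1 has {3,4,5,6} — only 2 is left for (r6,c1).
row 3 has {2,3,4,5,6}; column 1 has {2,3,4,5,6} — only 1 is left for (r3,c1).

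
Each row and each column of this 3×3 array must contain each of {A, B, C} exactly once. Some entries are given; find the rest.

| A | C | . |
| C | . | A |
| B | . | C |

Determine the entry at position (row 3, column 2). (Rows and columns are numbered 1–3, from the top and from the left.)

A

row 1 has {A,C}; column 3 has {A,C} — only B is left for (r1,c3).
row 2 has {A,C}; column 2 has {C} — only B is left for (r2,c2).
row 3 has {B,C}; column 2 has {B,C} — only A is left for (r3,c2).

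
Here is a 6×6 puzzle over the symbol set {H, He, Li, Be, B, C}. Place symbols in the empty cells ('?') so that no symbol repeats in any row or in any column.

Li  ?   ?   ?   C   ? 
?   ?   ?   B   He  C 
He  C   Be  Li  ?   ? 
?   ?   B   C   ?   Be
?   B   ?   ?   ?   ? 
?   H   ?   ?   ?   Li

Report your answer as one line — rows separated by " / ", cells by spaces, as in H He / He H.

Li Be He H C B / Be Li H B He C / He C Be Li B H / H He B C Li Be / C B Li Be H He / B H C He Be Li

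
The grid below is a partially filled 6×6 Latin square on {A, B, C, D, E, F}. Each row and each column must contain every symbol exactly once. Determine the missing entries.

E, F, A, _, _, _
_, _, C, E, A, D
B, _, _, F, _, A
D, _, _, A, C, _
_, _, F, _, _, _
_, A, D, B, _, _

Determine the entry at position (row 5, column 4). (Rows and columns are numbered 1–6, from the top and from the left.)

C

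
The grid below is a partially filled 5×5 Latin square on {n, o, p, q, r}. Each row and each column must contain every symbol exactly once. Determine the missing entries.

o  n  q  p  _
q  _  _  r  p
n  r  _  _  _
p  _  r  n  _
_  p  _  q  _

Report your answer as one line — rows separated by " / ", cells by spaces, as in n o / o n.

(r1,c5) = r
(r2,c2) = o
(r2,c3) = n
(r3,c4) = o
(r3,c5) = q
(r4,c2) = q
(r4,c5) = o
(r5,c1) = r
(r5,c3) = o
(r5,c5) = n
(r3,c3) = p

o n q p r / q o n r p / n r p o q / p q r n o / r p o q n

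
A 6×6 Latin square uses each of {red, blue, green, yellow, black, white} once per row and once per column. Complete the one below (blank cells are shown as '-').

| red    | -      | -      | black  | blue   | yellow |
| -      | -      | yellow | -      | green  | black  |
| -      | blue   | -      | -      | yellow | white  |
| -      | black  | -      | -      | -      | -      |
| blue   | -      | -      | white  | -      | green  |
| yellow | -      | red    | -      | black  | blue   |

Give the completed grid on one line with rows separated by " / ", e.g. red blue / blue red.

row 2 has {green,yellow,black}; column 1 has {red,blue,yellow} — only white is left for (r2,c1).
row 2 has {green,yellow,black,white}; column 2 has {blue,black} — only red is left for (r2,c2).
row 2 has {red,green,yellow,black,white}; column 4 has {black,white} — only blue is left for (r2,c4).
row 4 has {black}; column 1 has {red,blue,yellow,white} — only green is left for (r4,c1).
row 4 has {green,black}; column 6 has {blue,green,yellow,black,white} — only red is left for (r4,c6).
row 5 has {blue,green,white}; column 2 has {red,blue,black} — only yellow is left for (r5,c2).
row 5 has {blue,green,yellow,white}; column 3 has {red,yellow} — only black is left for (r5,c3).
row 5 has {blue,green,yellow,black,white}; column 5 has {blue,green,yellow,black} — only red is left for (r5,c5).
row 6 has {red,blue,yellow,black}; column 4 has {blue,black,white} — only green is left for (r6,c4).
row 3 has {blue,yellow,white}; column 1 has {red,blue,green,yellow,white} — only black is left for (r3,c1).
row 3 has {blue,yellow,black,white}; column 3 has {red,yellow,black} — only green is left for (r3,c3).
row 3 has {blue,green,yellow,black,white}; column 4 has {blue,green,black,white} — only red is left for (r3,c4).
row 4 has {red,green,black}; column 4 has {red,blue,green,black,white} — only yellow is left for (r4,c4).
row 4 has {red,green,yellow,black}; column 5 has {red,blue,green,yellow,black} — only white is left for (r4,c5).
row 6 has {red,blue,green,yellow,black}; column 2 has {red,blue,yellow,black} — only white is left for (r6,c2).
row 1 has {red,blue,yellow,black}; column 2 has {red,blue,yellow,black,white} — only green is left for (r1,c2).
row 1 has {red,blue,green,yellow,black}; column 3 has {red,green,yellow,black} — only white is left for (r1,c3).
row 4 has {red,green,yellow,black,white}; column 3 has {red,green,yellow,black,white} — only blue is left for (r4,c3).

red green white black blue yellow / white red yellow blue green black / black blue green red yellow white / green black blue yellow white red / blue yellow black white red green / yellow white red green black blue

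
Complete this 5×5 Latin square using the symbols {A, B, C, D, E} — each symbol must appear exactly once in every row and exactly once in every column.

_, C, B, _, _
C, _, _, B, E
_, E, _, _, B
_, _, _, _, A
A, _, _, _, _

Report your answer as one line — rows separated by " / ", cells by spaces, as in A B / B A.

At row 1, column 5: row 1 has {B,C}; column 5 has {A,B,E}; that leaves D.
At row 3, column 1: row 3 has {B,E}; column 1 has {A,C}; that leaves D.
At row 5, column 5: row 5 has {A}; column 5 has {A,B,D,E}; that leaves C.
At row 1, column 1: row 1 has {B,C,D}; column 1 has {A,C,D}; that leaves E.
At row 1, column 4: row 1 has {B,C,D,E}; column 4 has {B}; that leaves A.
At row 3, column 4: row 3 has {B,D,E}; column 4 has {A,B}; that leaves C.
At row 4, column 1: row 4 has {A}; column 1 has {A,C,D,E}; that leaves B.
At row 4, column 2: row 4 has {A,B}; column 2 has {C,E}; that leaves D.
At row 4, column 4: row 4 has {A,B,D}; column 4 has {A,B,C}; that leaves E.
At row 5, column 2: row 5 has {A,C}; column 2 has {C,D,E}; that leaves B.
At row 5, column 4: row 5 has {A,B,C}; column 4 has {A,B,C,E}; that leaves D.
At row 2, column 2: row 2 has {B,C,E}; column 2 has {B,C,D,E}; that leaves A.
At row 2, column 3: row 2 has {A,B,C,E}; column 3 has {B}; that leaves D.
At row 3, column 3: row 3 has {B,C,D,E}; column 3 has {B,D}; that leaves A.
At row 4, column 3: row 4 has {A,B,D,E}; column 3 has {A,B,D}; that leaves C.
At row 5, column 3: row 5 has {A,B,C,D}; column 3 has {A,B,C,D}; that leaves E.

E C B A D / C A D B E / D E A C B / B D C E A / A B E D C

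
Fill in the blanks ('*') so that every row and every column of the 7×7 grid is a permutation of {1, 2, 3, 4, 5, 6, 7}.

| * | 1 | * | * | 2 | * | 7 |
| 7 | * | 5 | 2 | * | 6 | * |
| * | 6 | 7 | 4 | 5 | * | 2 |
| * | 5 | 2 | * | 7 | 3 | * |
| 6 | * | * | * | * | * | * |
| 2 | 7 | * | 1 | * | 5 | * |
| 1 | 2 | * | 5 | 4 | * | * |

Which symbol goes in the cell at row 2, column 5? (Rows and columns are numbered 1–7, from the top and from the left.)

1

row 1 has {1,2,7}; column 6 has {3,5,6} — only 4 is left for (r1,c6).
row 3 has {2,4,5,6,7}; column 1 has {1,2,6,7} — only 3 is left for (r3,c1).
row 3 has {2,3,4,5,6,7}; column 6 has {3,4,5,6} — only 1 is left for (r3,c6).
row 4 has {2,3,5,7}; column 1 has {1,2,3,6,7} — only 4 is left for (r4,c1).
row 4 has {2,3,4,5,7}; column 4 has {1,2,4,5} — only 6 is left for (r4,c4).
row 4 has {2,3,4,5,6,7}; column 7 has {2,7} — only 1 is left for (r4,c7).
row 7 has {1,2,4,5}; column 6 has {1,3,4,5,6} — only 7 is left for (r7,c6).
row 1 has {1,2,4,7}; column 1 has {1,2,3,4,6,7} — only 5 is left for (r1,c1).
row 1 has {1,2,4,5,7}; column 4 has {1,2,4,5,6} — only 3 is left for (r1,c4).
row 5 has {6}; column 4 has {1,2,3,4,5,6} — only 7 is left for (r5,c4).
row 5 has {6,7}; column 6 has {1,3,4,5,6,7} — only 2 is left for (r5,c6).
row 1 has {1,2,3,4,5,7}; column 3 has {2,5,7} — only 6 is left for (r1,c3).
row 7 has {1,2,4,5,7}; column 3 has {2,5,6,7} — only 3 is left for (r7,c3).
row 7 has {1,2,3,4,5,7}; column 7 has {1,2,7} — only 6 is left for (r7,c7).
row 6 has {1,2,5,7}; column 3 has {2,3,5,6,7} — only 4 is left for (r6,c3).
row 6 has {1,2,4,5,7}; column 7 has {1,2,6,7} — only 3 is left for (r6,c7).
row 2 has {2,5,6,7}; column 7 has {1,2,3,6,7} — only 4 is left for (r2,c7).
row 5 has {2,6,7}; column 3 has {2,3,4,5,6,7} — only 1 is left for (r5,c3).
row 5 has {1,2,6,7}; column 5 has {2,4,5,7} — only 3 is left for (r5,c5).
row 5 has {1,2,3,6,7}; column 7 has {1,2,3,4,6,7} — only 5 is left for (r5,c7).
row 6 has {1,2,3,4,5,7}; column 5 has {2,3,4,5,7} — only 6 is left for (r6,c5).
row 2 has {2,4,5,6,7}; column 2 has {1,2,5,6,7} — only 3 is left for (r2,c2).
row 2 has {2,3,4,5,6,7}; column 5 has {2,3,4,5,6,7} — only 1 is left for (r2,c5).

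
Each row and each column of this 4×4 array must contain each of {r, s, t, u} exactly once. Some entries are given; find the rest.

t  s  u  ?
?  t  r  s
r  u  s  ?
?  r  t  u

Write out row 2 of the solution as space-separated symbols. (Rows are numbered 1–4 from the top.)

u t r s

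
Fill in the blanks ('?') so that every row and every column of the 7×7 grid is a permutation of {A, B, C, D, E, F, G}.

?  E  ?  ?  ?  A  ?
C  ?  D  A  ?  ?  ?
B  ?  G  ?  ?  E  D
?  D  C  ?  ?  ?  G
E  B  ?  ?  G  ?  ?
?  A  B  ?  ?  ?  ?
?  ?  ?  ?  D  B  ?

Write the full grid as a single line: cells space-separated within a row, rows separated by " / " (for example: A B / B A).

D E F G C A B / C F D A B G E / B C G F A E D / A D C B E F G / E B A D G C F / G A B E F D C / F G E C D B A

row 1 has {A,E}; column 3 has {B,C,D,G} — only F is left for (r1,c3).
row 4 has {C,D,G}; column 6 has {A,B,E} — only F is left for (r4,c6).
row 5 has {B,E,G}; column 3 has {B,C,D,F,G} — only A is left for (r5,c3).
row 7 has {B,D}; column 3 has {A,B,C,D,F,G} — only E is left for (r7,c3).
row 2 has {A,C,D}; column 6 has {A,B,E,F} — only G is left for (r2,c6).
row 4 has {C,D,F,G}; column 1 has {B,C,E} — only A is left for (r4,c1).
row 2 has {A,C,D,G}; column 2 has {A,B,D,E} — only F is left for (r2,c2).
row 3 has {B,D,E,G}; column 2 has {A,B,D,E,F} — only C is left for (r3,c2).
row 3 has {B,C,D,E,G}; column 4 has {A} — only F is left for (r3,c4).
row 3 has {B,C,D,E,F,G}; column 5 has {D,G} — only A is left for (r3,c5).
row 7 has {B,D,E}; column 2 has {A,B,C,D,E,F} — only G is left for (r7,c2).
row 7 has {B,D,E,G}; column 4 has {A,F} — only C is left for (r7,c4).
row 5 has {A,B,E,G}; column 4 has {A,C,F} — only D is left for (r5,c4).
row 5 has {A,B,D,E,G}; column 6 has {A,B,E,F,G} — only C is left for (r5,c6).
row 5 has {A,B,C,D,E,G}; column 7 has {D,G} — only F is left for (r5,c7).
row 6 has {A,B}; column 6 has {A,B,C,E,F,G} — only D is left for (r6,c6).
row 7 has {B,C,D,E,G}; column 1 has {A,B,C,E} — only F is left for (r7,c1).
row 7 has {B,C,D,E,F,G}; column 7 has {D,F,G} — only A is left for (r7,c7).
row 6 has {A,B,D}; column 1 has {A,B,C,E,F} — only G is left for (r6,c1).
row 6 has {A,B,D,G}; column 4 has {A,C,D,F} — only E is left for (r6,c4).
row 6 has {A,B,D,E,G}; column 7 has {A,D,F,G} — only C is left for (r6,c7).
row 1 has {A,E,F}; column 1 has {A,B,C,E,F,G} — only D is left for (r1,c1).
row 1 has {A,D,E,F}; column 7 has {A,C,D,F,G} — only B is left for (r1,c7).
row 2 has {A,C,D,F,G}; column 7 has {A,B,C,D,F,G} — only E is left for (r2,c7).
row 4 has {A,C,D,F,G}; column 4 has {A,C,D,E,F} — only B is left for (r4,c4).
row 4 has {A,B,C,D,F,G}; column 5 has {A,D,G} — only E is left for (r4,c5).
row 6 has {A,B,C,D,E,G}; column 5 has {A,D,E,G} — only F is left for (r6,c5).
row 1 has {A,B,D,E,F}; column 4 has {A,B,C,D,E,F} — only G is left for (r1,c4).
row 1 has {A,B,D,E,F,G}; column 5 has {A,D,E,F,G} — only C is left for (r1,c5).
row 2 has {A,C,D,E,F,G}; column 5 has {A,C,D,E,F,G} — only B is left for (r2,c5).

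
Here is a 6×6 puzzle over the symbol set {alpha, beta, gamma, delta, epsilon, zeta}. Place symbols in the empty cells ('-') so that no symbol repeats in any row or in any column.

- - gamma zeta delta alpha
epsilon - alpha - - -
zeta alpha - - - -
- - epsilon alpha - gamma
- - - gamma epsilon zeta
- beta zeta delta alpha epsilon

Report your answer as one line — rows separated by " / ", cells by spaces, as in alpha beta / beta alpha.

beta epsilon gamma zeta delta alpha / epsilon gamma alpha beta zeta delta / zeta alpha delta epsilon gamma beta / delta zeta epsilon alpha beta gamma / alpha delta beta gamma epsilon zeta / gamma beta zeta delta alpha epsilon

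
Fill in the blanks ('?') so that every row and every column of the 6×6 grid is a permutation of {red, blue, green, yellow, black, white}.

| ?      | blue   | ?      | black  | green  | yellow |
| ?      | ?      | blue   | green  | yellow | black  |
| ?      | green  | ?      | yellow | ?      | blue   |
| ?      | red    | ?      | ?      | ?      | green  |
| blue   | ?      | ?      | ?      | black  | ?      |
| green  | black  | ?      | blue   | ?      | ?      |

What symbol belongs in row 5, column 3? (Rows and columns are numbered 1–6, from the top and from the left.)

green

At row 2, column 2: row 2 has {blue,green,yellow,black}; column 2 has {red,blue,green,black}; that leaves white.
At row 4, column 4: row 4 has {red,green}; column 4 has {blue,green,yellow,black}; that leaves white.
At row 4, column 5: row 4 has {red,green,white}; column 5 has {green,yellow,black}; that leaves blue.
At row 5, column 2: row 5 has {blue,black}; column 2 has {red,blue,green,black,white}; that leaves yellow.
At row 5, column 4: row 5 has {blue,yellow,black}; column 4 has {blue,green,yellow,black,white}; that leaves red.
At row 5, column 6: row 5 has {red,blue,yellow,black}; column 6 has {blue,green,yellow,black}; that leaves white.
At row 6, column 6: row 6 has {blue,green,black}; column 6 has {blue,green,yellow,black,white}; that leaves red.
At row 2, column 1: row 2 has {blue,green,yellow,black,white}; column 1 has {blue,green}; that leaves red.
At row 5, column 3: row 5 has {red,blue,yellow,black,white}; column 3 has {blue}; that leaves green.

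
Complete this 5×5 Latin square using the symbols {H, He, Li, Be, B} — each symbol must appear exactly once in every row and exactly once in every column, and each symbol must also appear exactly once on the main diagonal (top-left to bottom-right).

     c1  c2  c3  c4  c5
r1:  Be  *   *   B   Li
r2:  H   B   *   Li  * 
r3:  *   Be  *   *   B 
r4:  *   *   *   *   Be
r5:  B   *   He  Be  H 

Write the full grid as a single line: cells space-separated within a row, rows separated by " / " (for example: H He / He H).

At row 1, column 3: row 1 has {Li,Be,B}; column 3 has {He}; that leaves H.
At row 2, column 3: row 2 has {H,Li,B}; column 3 has {H,He}; that leaves Be.
At row 2, column 5: row 2 has {H,Li,Be,B}; column 5 has {H,Li,Be,B}; that leaves He.
At row 3, column 3: row 3 has {Be,B}; column 3 has {H,He,Be}; the diagonal has {H,Be,B}; that leaves Li.
At row 4, column 3: row 4 has {Be}; column 3 has {H,He,Li,Be}; that leaves B.
At row 4, column 4: row 4 has {Be,B}; column 4 has {Li,Be,B}; the diagonal has {H,Li,Be,B}; that leaves He.
At row 5, column 2: row 5 has {H,He,Be,B}; column 2 has {Be,B}; that leaves Li.
At row 1, column 2: row 1 has {H,Li,Be,B}; column 2 has {Li,Be,B}; that leaves He.
At row 3, column 1: row 3 has {Li,Be,B}; column 1 has {H,Be,B}; that leaves He.
At row 3, column 4: row 3 has {He,Li,Be,B}; column 4 has {He,Li,Be,B}; that leaves H.
At row 4, column 1: row 4 has {He,Be,B}; column 1 has {H,He,Be,B}; that leaves Li.
At row 4, column 2: row 4 has {He,Li,Be,B}; column 2 has {He,Li,Be,B}; that leaves H.

Be He H B Li / H B Be Li He / He Be Li H B / Li H B He Be / B Li He Be H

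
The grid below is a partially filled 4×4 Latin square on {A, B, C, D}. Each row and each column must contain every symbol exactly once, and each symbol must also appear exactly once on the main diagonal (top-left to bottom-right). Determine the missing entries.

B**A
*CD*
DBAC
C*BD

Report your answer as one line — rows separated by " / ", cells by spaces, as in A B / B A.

B D C A / A C D B / D B A C / C A B D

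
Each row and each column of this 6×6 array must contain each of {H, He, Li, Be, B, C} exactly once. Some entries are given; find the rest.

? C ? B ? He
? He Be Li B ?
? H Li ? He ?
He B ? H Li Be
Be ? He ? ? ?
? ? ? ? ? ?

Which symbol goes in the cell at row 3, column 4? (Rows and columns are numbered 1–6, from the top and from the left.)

Be

row 1 has {He,B,C}; column 3 has {He,Li,Be} — only H is left for (r1,c3).
row 1 has {H,He,B,C}; column 5 has {He,Li,B} — only Be is left for (r1,c5).
row 4 has {H,He,Li,Be,B}; column 3 has {H,He,Li,Be} — only C is left for (r4,c3).
row 5 has {He,Be}; column 2 has {H,He,B,C} — only Li is left for (r5,c2).
row 5 has {He,Li,Be}; column 4 has {H,Li,B} — only C is left for (r5,c4).
row 5 has {He,Li,Be,C}; column 5 has {He,Li,Be,B} — only H is left for (r5,c5).
row 5 has {H,He,Li,Be,C}; column 6 has {He,Be} — only B is left for (r5,c6).
row 6 is empty so far; column 2 has {H,He,Li,B,C} — only Be is left for (r6,c2).
row 6 has {Be}; column 3 has {H,He,Li,Be,C} — only B is left for (r6,c3).
row 6 has {Be,B}; column 4 has {H,Li,B,C} — only He is left for (r6,c4).
row 6 has {He,Be,B}; column 5 has {H,He,Li,Be,B} — only C is left for (r6,c5).
row 1 has {H,He,Be,B,C}; column 1 has {He,Be} — only Li is left for (r1,c1).
row 3 has {H,He,Li}; column 4 has {H,He,Li,B,C} — only Be is left for (r3,c4).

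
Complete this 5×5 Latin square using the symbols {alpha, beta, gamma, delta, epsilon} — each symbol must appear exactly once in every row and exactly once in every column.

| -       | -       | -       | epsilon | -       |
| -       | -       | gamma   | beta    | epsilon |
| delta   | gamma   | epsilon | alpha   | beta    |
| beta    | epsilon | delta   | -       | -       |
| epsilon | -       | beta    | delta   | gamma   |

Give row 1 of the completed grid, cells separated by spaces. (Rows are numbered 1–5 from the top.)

gamma beta alpha epsilon delta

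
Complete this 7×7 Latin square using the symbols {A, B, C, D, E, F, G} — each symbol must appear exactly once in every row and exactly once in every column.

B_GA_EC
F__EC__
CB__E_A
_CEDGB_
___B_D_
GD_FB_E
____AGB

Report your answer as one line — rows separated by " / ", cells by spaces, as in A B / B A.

B F G A D E C / F G B E C A D / C B D G E F A / A C E D G B F / E A C B F D G / G D A F B C E / D E F C A G B

(r1,c2) = F
(r1,c5) = D
(r2,c6) = A
(r3,c4) = G
(r3,c6) = F
(r4,c1) = A
(r4,c7) = F
(r5,c1) = E
(r5,c5) = F
(r5,c7) = G
(r6,c6) = C
(r7,c1) = D
(r7,c2) = E
(r7,c4) = C
(r2,c2) = G
(r2,c7) = D
(r3,c3) = D
(r5,c2) = A
(r5,c3) = C
(r6,c3) = A
(r7,c3) = F
(r2,c3) = B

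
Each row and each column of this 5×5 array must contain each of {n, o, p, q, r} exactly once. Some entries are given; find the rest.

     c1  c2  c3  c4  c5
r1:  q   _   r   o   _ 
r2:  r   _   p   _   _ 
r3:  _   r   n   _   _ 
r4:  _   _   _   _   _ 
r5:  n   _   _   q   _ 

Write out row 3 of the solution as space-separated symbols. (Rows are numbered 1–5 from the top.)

o r n p q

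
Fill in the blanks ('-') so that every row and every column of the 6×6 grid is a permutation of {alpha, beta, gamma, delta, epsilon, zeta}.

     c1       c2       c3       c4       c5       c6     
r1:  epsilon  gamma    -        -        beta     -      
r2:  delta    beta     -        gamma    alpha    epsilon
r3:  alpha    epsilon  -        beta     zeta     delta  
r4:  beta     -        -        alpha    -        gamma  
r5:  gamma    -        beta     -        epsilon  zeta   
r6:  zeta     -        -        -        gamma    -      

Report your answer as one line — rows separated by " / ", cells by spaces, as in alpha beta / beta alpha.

epsilon gamma delta zeta beta alpha / delta beta zeta gamma alpha epsilon / alpha epsilon gamma beta zeta delta / beta zeta epsilon alpha delta gamma / gamma alpha beta delta epsilon zeta / zeta delta alpha epsilon gamma beta

(r1,c6) = alpha
(r2,c3) = zeta
(r3,c3) = gamma
(r4,c5) = delta
(r5,c4) = delta
(r6,c4) = epsilon
(r6,c6) = beta
(r1,c3) = delta
(r1,c4) = zeta
(r4,c2) = zeta
(r4,c3) = epsilon
(r5,c2) = alpha
(r6,c2) = delta
(r6,c3) = alpha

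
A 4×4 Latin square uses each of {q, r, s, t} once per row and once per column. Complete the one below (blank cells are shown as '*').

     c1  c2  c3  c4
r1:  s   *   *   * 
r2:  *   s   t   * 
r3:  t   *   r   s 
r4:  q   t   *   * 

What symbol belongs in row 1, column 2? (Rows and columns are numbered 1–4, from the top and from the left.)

(r1,c3): row 1 has {s}; column 3 has {r,t}, so it must be q.
(r2,c1): row 2 has {s,t}; column 1 has {q,s,t}, so it must be r.
(r2,c4): row 2 has {r,s,t}; column 4 has {s}, so it must be q.
(r3,c2): row 3 has {r,s,t}; column 2 has {s,t}, so it must be q.
(r4,c3): row 4 has {q,t}; column 3 has {q,r,t}, so it must be s.
(r4,c4): row 4 has {q,s,t}; column 4 has {q,s}, so it must be r.
(r1,c2): row 1 has {q,s}; column 2 has {q,s,t}, so it must be r.

r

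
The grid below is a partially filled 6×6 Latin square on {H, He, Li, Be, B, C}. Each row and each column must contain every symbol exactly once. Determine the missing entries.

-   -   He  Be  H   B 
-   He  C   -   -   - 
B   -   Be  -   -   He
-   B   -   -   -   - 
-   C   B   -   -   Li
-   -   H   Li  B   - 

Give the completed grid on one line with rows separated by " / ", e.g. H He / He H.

(r1,c2) = Li
(r3,c2) = H
(r3,c4) = C
(r3,c5) = Li
(r4,c3) = Li
(r6,c2) = Be
(r6,c6) = C
(r1,c1) = C
(r2,c5) = Be
(r2,c6) = H
(r4,c6) = Be
(r5,c5) = He
(r6,c1) = He
(r2,c1) = Li
(r2,c4) = B
(r4,c1) = H
(r4,c4) = He
(r4,c5) = C
(r5,c1) = Be
(r5,c4) = H

C Li He Be H B / Li He C B Be H / B H Be C Li He / H B Li He C Be / Be C B H He Li / He Be H Li B C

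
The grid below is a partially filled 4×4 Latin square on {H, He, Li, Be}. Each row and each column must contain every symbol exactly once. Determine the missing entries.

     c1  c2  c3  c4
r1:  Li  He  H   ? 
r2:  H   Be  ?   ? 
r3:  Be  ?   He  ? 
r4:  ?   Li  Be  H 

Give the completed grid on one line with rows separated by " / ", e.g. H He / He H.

At row 1, column 4: row 1 has {H,He,Li}; column 4 has {H}; that leaves Be.
At row 2, column 3: row 2 has {H,Be}; column 3 has {H,He,Be}; that leaves Li.
At row 2, column 4: row 2 has {H,Li,Be}; column 4 has {H,Be}; that leaves He.
At row 3, column 2: row 3 has {He,Be}; column 2 has {He,Li,Be}; that leaves H.
At row 3, column 4: row 3 has {H,He,Be}; column 4 has {H,He,Be}; that leaves Li.
At row 4, column 1: row 4 has {H,Li,Be}; column 1 has {H,Li,Be}; that leaves He.

Li He H Be / H Be Li He / Be H He Li / He Li Be H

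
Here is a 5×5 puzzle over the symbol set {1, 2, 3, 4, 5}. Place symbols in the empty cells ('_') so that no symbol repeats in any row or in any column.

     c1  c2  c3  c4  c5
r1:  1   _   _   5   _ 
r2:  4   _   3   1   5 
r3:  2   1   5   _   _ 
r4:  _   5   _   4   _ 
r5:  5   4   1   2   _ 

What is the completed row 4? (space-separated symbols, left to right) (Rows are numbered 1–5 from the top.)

3 5 2 4 1

(r2,c2) = 2
(r3,c4) = 3
(r3,c5) = 4
(r4,c1) = 3
(r4,c3) = 2
(r4,c5) = 1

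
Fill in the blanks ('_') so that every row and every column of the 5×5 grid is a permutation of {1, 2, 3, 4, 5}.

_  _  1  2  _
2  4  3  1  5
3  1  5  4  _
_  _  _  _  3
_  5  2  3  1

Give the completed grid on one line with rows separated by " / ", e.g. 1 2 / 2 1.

5 3 1 2 4 / 2 4 3 1 5 / 3 1 5 4 2 / 1 2 4 5 3 / 4 5 2 3 1

At row 1, column 2: row 1 has {1,2}; column 2 has {1,4,5}; that leaves 3.
At row 1, column 5: row 1 has {1,2,3}; column 5 has {1,3,5}; that leaves 4.
At row 3, column 5: row 3 has {1,3,4,5}; column 5 has {1,3,4,5}; that leaves 2.
At row 4, column 2: row 4 has {3}; column 2 has {1,3,4,5}; that leaves 2.
At row 4, column 3: row 4 has {2,3}; column 3 has {1,2,3,5}; that leaves 4.
At row 4, column 4: row 4 has {2,3,4}; column 4 has {1,2,3,4}; that leaves 5.
At row 5, column 1: row 5 has {1,2,3,5}; column 1 has {2,3}; that leaves 4.
At row 1, column 1: row 1 has {1,2,3,4}; column 1 has {2,3,4}; that leaves 5.
At row 4, column 1: row 4 has {2,3,4,5}; column 1 has {2,3,4,5}; that leaves 1.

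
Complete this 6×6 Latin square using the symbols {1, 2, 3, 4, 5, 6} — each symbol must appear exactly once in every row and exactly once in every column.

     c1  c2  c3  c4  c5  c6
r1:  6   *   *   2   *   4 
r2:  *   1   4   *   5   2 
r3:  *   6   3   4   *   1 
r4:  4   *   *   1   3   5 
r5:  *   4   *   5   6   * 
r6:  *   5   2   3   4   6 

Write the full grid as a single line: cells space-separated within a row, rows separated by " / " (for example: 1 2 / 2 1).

Cell (r1,c2): row 1 has {2,4,6}; column 2 has {1,4,5,6} → 3.
Cell (r1,c5): row 1 has {2,3,4,6}; column 5 has {3,4,5,6} → 1.
Cell (r2,c1): row 2 has {1,2,4,5}; column 1 has {4,6} → 3.
Cell (r2,c4): row 2 has {1,2,3,4,5}; column 4 has {1,2,3,4,5} → 6.
Cell (r3,c5): row 3 has {1,3,4,6}; column 5 has {1,3,4,5,6} → 2.
Cell (r4,c2): row 4 has {1,3,4,5}; column 2 has {1,3,4,5,6} → 2.
Cell (r4,c3): row 4 has {1,2,3,4,5}; column 3 has {2,3,4} → 6.
Cell (r5,c3): row 5 has {4,5,6}; column 3 has {2,3,4,6} → 1.
Cell (r5,c6): row 5 has {1,4,5,6}; column 6 has {1,2,4,5,6} → 3.
Cell (r6,c1): row 6 has {2,3,4,5,6}; column 1 has {3,4,6} → 1.
Cell (r1,c3): row 1 has {1,2,3,4,6}; column 3 has {1,2,3,4,6} → 5.
Cell (r3,c1): row 3 has {1,2,3,4,6}; column 1 has {1,3,4,6} → 5.
Cell (r5,c1): row 5 has {1,3,4,5,6}; column 1 has {1,3,4,5,6} → 2.

6 3 5 2 1 4 / 3 1 4 6 5 2 / 5 6 3 4 2 1 / 4 2 6 1 3 5 / 2 4 1 5 6 3 / 1 5 2 3 4 6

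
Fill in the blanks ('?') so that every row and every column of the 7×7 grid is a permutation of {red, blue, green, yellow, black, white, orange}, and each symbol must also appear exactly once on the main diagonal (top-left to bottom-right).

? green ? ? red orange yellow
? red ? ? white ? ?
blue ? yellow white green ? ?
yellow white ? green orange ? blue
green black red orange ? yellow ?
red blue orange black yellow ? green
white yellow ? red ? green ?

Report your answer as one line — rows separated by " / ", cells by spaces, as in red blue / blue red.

black green white blue red orange yellow / orange red green yellow white blue black / blue orange yellow white green black red / yellow white black green orange red blue / green black red orange blue yellow white / red blue orange black yellow white green / white yellow blue red black green orange

(r1,c1) = black
(r1,c4) = blue
(r2,c1) = orange
(r2,c4) = yellow
(r2,c7) = black
(r3,c2) = orange
(r3,c7) = red
(r4,c3) = black
(r4,c6) = red
(r5,c5) = blue
(r5,c7) = white
(r6,c6) = white
(r7,c3) = blue
(r7,c5) = black
(r7,c7) = orange
(r1,c3) = white
(r2,c3) = green
(r2,c6) = blue
(r3,c6) = black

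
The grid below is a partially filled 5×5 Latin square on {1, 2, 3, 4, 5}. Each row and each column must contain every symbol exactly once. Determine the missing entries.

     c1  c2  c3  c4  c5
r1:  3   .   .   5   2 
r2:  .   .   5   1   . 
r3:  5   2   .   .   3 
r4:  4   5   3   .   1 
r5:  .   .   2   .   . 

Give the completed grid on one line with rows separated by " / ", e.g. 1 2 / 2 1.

3 1 4 5 2 / 2 3 5 1 4 / 5 2 1 4 3 / 4 5 3 2 1 / 1 4 2 3 5

Cell (r2,c1): row 2 has {1,5}; column 1 has {3,4,5} → 2.
Cell (r2,c5): row 2 has {1,2,5}; column 5 has {1,2,3} → 4.
Cell (r3,c4): row 3 has {2,3,5}; column 4 has {1,5} → 4.
Cell (r4,c4): row 4 has {1,3,4,5}; column 4 has {1,4,5} → 2.
Cell (r5,c1): row 5 has {2}; column 1 has {2,3,4,5} → 1.
Cell (r5,c4): row 5 has {1,2}; column 4 has {1,2,4,5} → 3.
Cell (r5,c5): row 5 has {1,2,3}; column 5 has {1,2,3,4} → 5.
Cell (r2,c2): row 2 has {1,2,4,5}; column 2 has {2,5} → 3.
Cell (r3,c3): row 3 has {2,3,4,5}; column 3 has {2,3,5} → 1.
Cell (r5,c2): row 5 has {1,2,3,5}; column 2 has {2,3,5} → 4.
Cell (r1,c2): row 1 has {2,3,5}; column 2 has {2,3,4,5} → 1.
Cell (r1,c3): row 1 has {1,2,3,5}; column 3 has {1,2,3,5} → 4.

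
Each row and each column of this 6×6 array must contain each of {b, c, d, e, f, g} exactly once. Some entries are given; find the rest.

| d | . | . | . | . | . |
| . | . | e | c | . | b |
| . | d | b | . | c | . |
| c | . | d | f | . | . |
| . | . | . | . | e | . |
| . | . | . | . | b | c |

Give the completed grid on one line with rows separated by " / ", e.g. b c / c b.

d e c b f g / f g e c d b / g d b e c f / c b d f g e / b c f g e d / e f g d b c

(r4,c5) = g
(r4,c6) = e
(r1,c5) = f
(r1,c6) = g
(r2,c5) = d
(r3,c6) = f
(r4,c2) = b
(r5,c6) = d
(r1,c3) = c
(r1,c2) = e
(r1,c4) = b
(r5,c4) = g
(r3,c4) = e
(r5,c3) = f
(r6,c3) = g
(r6,c4) = d
(r3,c1) = g
(r5,c1) = b
(r5,c2) = c
(r6,c2) = f
(r2,c1) = f
(r2,c2) = g
(r6,c1) = e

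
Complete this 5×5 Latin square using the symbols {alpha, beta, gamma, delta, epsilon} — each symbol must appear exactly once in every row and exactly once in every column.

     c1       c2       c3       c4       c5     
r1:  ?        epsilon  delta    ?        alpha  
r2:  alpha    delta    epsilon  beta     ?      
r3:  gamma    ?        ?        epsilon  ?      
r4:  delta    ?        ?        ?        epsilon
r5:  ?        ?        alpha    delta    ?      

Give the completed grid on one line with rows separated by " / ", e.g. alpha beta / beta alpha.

beta epsilon delta gamma alpha / alpha delta epsilon beta gamma / gamma alpha beta epsilon delta / delta beta gamma alpha epsilon / epsilon gamma alpha delta beta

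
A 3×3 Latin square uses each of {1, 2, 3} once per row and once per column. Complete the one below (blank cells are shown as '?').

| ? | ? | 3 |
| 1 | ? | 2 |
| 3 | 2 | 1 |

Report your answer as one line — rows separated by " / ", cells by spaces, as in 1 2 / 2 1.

2 1 3 / 1 3 2 / 3 2 1

(r1,c1) = 2
(r1,c2) = 1
(r2,c2) = 3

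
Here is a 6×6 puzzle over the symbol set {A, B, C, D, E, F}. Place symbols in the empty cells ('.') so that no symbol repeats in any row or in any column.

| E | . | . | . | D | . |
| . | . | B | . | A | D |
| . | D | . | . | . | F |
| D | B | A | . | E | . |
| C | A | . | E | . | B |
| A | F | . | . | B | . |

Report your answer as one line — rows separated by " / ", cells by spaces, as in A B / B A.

E C F B D A / F E B C A D / B D E A C F / D B A F E C / C A D E F B / A F C D B E

Cell (r1,c2): row 1 has {D,E}; column 2 has {A,B,D,F} → C.
Cell (r1,c3): row 1 has {C,D,E}; column 3 has {A,B} → F.
Cell (r1,c6): row 1 has {C,D,E,F}; column 6 has {B,D,F} → A.
Cell (r2,c1): row 2 has {A,B,D}; column 1 has {A,C,D,E} → F.
Cell (r2,c2): row 2 has {A,B,D,F}; column 2 has {A,B,C,D,F} → E.
Cell (r2,c4): row 2 has {A,B,D,E,F}; column 4 has {E} → C.
Cell (r3,c1): row 3 has {D,F}; column 1 has {A,C,D,E,F} → B.
Cell (r3,c4): row 3 has {B,D,F}; column 4 has {C,E} → A.
Cell (r3,c5): row 3 has {A,B,D,F}; column 5 has {A,B,D,E} → C.
Cell (r4,c4): row 4 has {A,B,D,E}; column 4 has {A,C,E} → F.
Cell (r4,c6): row 4 has {A,B,D,E,F}; column 6 has {A,B,D,F} → C.
Cell (r5,c3): row 5 has {A,B,C,E}; column 3 has {A,B,F} → D.
Cell (r5,c5): row 5 has {A,B,C,D,E}; column 5 has {A,B,C,D,E} → F.
Cell (r6,c4): row 6 has {A,B,F}; column 4 has {A,C,E,F} → D.
Cell (r6,c6): row 6 has {A,B,D,F}; column 6 has {A,B,C,D,F} → E.
Cell (r1,c4): row 1 has {A,C,D,E,F}; column 4 has {A,C,D,E,F} → B.
Cell (r3,c3): row 3 has {A,B,C,D,F}; column 3 has {A,B,D,F} → E.
Cell (r6,c3): row 6 has {A,B,D,E,F}; column 3 has {A,B,D,E,F} → C.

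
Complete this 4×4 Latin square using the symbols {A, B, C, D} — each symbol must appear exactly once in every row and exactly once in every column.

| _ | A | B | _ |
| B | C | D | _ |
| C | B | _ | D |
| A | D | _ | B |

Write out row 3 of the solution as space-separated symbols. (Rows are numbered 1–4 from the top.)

C B A D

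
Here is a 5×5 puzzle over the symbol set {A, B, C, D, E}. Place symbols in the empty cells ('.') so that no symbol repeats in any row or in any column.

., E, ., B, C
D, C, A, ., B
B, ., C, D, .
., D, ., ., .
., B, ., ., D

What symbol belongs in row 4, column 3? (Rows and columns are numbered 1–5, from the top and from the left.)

B

row 1 has {B,C,E}; column 1 has {B,D} — only A is left for (r1,c1).
row 1 has {A,B,C,E}; column 3 has {A,C} — only D is left for (r1,c3).
row 2 has {A,B,C,D}; column 4 has {B,D} — only E is left for (r2,c4).
row 3 has {B,C,D}; column 2 has {B,C,D,E} — only A is left for (r3,c2).
row 3 has {A,B,C,D}; column 5 has {B,C,D} — only E is left for (r3,c5).
row 4 has {D}; column 5 has {B,C,D,E} — only A is left for (r4,c5).
row 5 has {B,D}; column 3 has {A,C,D} — only E is left for (r5,c3).
row 4 has {A,D}; column 3 has {A,C,D,E} — only B is left for (r4,c3).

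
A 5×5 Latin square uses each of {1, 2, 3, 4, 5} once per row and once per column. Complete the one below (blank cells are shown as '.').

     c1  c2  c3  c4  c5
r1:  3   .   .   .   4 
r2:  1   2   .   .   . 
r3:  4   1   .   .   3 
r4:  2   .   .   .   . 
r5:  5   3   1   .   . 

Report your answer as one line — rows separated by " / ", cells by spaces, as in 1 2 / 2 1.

3 5 2 1 4 / 1 2 4 3 5 / 4 1 5 2 3 / 2 4 3 5 1 / 5 3 1 4 2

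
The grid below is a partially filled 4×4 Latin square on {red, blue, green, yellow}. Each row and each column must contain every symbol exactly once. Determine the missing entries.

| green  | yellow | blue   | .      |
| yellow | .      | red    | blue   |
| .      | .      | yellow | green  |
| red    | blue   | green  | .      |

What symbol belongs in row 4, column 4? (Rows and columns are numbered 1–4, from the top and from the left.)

yellow

(r1,c4): row 1 has {blue,green,yellow}; column 4 has {blue,green}, so it must be red.
(r2,c2): row 2 has {red,blue,yellow}; column 2 has {blue,yellow}, so it must be green.
(r3,c1): row 3 has {green,yellow}; column 1 has {red,green,yellow}, so it must be blue.
(r3,c2): row 3 has {blue,green,yellow}; column 2 has {blue,green,yellow}, so it must be red.
(r4,c4): row 4 has {red,blue,green}; column 4 has {red,blue,green}, so it must be yellow.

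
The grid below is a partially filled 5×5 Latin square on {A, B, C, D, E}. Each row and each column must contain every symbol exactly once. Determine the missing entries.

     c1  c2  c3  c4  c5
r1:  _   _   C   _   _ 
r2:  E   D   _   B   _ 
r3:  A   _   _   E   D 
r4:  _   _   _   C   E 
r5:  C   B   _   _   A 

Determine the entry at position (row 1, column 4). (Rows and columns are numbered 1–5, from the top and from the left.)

A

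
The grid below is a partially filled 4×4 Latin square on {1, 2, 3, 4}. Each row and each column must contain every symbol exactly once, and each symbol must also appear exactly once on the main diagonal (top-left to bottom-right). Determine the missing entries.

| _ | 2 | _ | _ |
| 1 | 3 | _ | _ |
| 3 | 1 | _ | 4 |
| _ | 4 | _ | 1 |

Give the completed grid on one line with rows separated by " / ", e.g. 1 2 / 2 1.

Cell (r1,c1): row 1 has {2}; column 1 has {1,3}; the diagonal has {1,3} → 4.
Cell (r1,c4): row 1 has {2,4}; column 4 has {1,4} → 3.
Cell (r2,c4): row 2 has {1,3}; column 4 has {1,3,4} → 2.
Cell (r3,c3): row 3 has {1,3,4}; column 3 is empty so far; the diagonal has {1,3,4} → 2.
Cell (r4,c1): row 4 has {1,4}; column 1 has {1,3,4} → 2.
Cell (r4,c3): row 4 has {1,2,4}; column 3 has {2} → 3.
Cell (r1,c3): row 1 has {2,3,4}; column 3 has {2,3} → 1.
Cell (r2,c3): row 2 has {1,2,3}; column 3 has {1,2,3} → 4.

4 2 1 3 / 1 3 4 2 / 3 1 2 4 / 2 4 3 1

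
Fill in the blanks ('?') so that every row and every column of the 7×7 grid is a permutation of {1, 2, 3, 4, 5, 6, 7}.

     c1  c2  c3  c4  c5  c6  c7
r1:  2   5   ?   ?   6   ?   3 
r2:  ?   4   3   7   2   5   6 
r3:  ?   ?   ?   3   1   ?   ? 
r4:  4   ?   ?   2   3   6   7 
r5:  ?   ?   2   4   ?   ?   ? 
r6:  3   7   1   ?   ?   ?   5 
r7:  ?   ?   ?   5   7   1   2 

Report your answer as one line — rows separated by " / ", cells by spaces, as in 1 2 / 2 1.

2 5 7 1 6 4 3 / 1 4 3 7 2 5 6 / 5 2 6 3 1 7 4 / 4 1 5 2 3 6 7 / 7 6 2 4 5 3 1 / 3 7 1 6 4 2 5 / 6 3 4 5 7 1 2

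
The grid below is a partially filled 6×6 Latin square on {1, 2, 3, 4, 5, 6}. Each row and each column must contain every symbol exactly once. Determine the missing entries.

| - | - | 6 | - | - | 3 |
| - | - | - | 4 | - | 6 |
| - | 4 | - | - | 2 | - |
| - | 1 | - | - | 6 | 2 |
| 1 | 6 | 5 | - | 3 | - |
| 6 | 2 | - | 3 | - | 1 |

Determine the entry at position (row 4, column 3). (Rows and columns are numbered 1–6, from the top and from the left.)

3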